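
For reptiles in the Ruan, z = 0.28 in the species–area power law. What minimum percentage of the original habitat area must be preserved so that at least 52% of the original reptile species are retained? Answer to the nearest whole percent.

10%

Need (A_new/A_old)^0.28 = 0.52, so A_new/A_old = 0.52^(1/0.28) = 0.52^3.571
ln(A_new/A_old) = ln 0.52 / 0.28 = -0.6539 / 0.28 = -2.3355
A_new/A_old = e^-2.3355 ≈ 0.09677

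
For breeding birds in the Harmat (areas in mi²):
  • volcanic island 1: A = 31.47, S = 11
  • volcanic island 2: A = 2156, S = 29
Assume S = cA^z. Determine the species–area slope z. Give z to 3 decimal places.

0.229

Taking logs: ln S = ln c + z ln A, so z = (ln S₂ − ln S₁)/(ln A₂ − ln A₁).
z = ln(29/11) / ln(2156/31.47) = ln(2.636) / ln(68.51) = 0.9694 / 4.2270 = 0.2293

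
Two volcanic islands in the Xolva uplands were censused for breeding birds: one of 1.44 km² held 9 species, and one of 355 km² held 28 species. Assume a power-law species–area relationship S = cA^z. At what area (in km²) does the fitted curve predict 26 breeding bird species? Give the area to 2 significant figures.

250 km²

z = ln(28/9) / ln(355/1.44) = 1.1350 / 5.5075 = 0.2061
c = 9 / 1.44^0.2061 = 9 / 1.078 = 8.348
A = (26/8.348)^(1/0.2061) ⇒ ln A = ln(3.114)/0.2061 = 5.5125
A = e^5.5125 ≈ 247.8 km²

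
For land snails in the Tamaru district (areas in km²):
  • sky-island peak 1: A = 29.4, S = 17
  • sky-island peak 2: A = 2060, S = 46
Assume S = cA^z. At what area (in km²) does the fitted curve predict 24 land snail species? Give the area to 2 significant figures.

130 km²

z = ln(46/17) / ln(2060/29.4) = 0.9954 / 4.2495 = 0.2342
c = 17 / 29.4^0.2342 = 17 / 2.208 = 7.7
A = (24/7.7)^(1/0.2342) ⇒ ln A = ln(3.117)/0.2342 = 4.8531
A = e^4.8531 ≈ 128.1 km²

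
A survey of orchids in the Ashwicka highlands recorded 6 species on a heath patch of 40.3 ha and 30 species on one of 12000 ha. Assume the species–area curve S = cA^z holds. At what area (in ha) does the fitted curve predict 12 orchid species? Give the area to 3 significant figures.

z = ln(30/6) / ln(12000/40.3) = 1.6094 / 5.6963 = 0.2825
c = 6 / 40.3^0.2825 = 6 / 2.842 = 2.111
A = (12/2.111)^(1/0.2825) ⇒ ln A = ln(5.683)/0.2825 = 6.1496
A = e^6.1496 ≈ 468.5 ha

469 ha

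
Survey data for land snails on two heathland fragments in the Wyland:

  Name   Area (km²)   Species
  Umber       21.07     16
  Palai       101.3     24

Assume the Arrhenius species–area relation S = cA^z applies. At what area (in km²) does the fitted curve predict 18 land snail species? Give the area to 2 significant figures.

z = ln(24/16) / ln(101.3/21.07) = 0.4055 / 1.5702 = 0.2582
c = 16 / 21.07^0.2582 = 16 / 2.197 = 7.283
A = (18/7.283)^(1/0.2582) ⇒ ln A = ln(2.471)/0.2582 = 3.5040
A = e^3.5040 ≈ 33.25 km²

33 km²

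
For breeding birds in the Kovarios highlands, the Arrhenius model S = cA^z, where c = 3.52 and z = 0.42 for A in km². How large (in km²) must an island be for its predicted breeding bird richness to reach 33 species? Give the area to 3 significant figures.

33 = 3.52 × A^0.42  ⇒  A^0.42 = 33/3.52 = 9.375
ln A = ln(9.375) / 0.42 = 2.2380 / 0.42 = 5.3287
A = e^5.3287 ≈ 206.2 km²

206 km²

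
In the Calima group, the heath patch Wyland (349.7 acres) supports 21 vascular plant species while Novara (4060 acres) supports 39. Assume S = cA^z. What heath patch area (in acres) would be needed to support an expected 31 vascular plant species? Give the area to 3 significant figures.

z = ln(39/21) / ln(4060/349.7) = 0.6190 / 2.4519 = 0.2525
c = 21 / 349.7^0.2525 = 21 / 4.388 = 4.786
A = (31/4.786)^(1/0.2525) ⇒ ln A = ln(6.477)/0.2525 = 7.3997
A = e^7.3997 ≈ 1635 acres

1640 acres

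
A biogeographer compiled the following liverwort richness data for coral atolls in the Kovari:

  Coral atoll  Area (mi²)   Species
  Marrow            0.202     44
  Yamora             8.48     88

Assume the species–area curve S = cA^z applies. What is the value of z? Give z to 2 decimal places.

0.19

Taking logs: ln S = ln c + z ln A, so z = (ln S₂ − ln S₁)/(ln A₂ − ln A₁).
z = ln(88/44) / ln(8.48/0.202) = ln(2) / ln(41.98) = 0.6931 / 3.7372 = 0.1855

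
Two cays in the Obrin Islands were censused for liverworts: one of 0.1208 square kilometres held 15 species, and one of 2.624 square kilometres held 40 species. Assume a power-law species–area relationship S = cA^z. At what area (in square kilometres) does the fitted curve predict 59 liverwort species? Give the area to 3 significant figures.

8.89 square kilometres

z = ln(40/15) / ln(2.624/0.1208) = 0.9808 / 3.0783 = 0.3186
c = 15 / 0.1208^0.3186 = 15 / 0.5099 = 29.41
A = (59/29.41)^(1/0.3186) ⇒ ln A = ln(2.006)/0.3186 = 2.1845
A = e^2.1845 ≈ 8.886 square kilometres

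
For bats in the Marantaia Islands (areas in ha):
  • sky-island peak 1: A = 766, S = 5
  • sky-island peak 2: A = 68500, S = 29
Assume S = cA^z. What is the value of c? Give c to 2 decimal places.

0.37

z = ln(S₂/S₁) / ln(A₂/A₁) = ln(29/5) / ln(68500/766) = 1.7579 / 4.4934 = 0.3912
c = S₁ / A₁^z = 5 / 766^0.3912 = 5 / 13.44 = 0.3721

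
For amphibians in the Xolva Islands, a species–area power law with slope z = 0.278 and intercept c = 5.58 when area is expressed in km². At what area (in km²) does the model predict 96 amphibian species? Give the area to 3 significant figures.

27800 km²

96 = 5.58 × A^0.278  ⇒  A^0.278 = 96/5.58 = 17.2
ln A = ln(17.2) / 0.278 = 2.8452 / 0.278 = 10.2344
A = e^10.2344 ≈ 27844 km²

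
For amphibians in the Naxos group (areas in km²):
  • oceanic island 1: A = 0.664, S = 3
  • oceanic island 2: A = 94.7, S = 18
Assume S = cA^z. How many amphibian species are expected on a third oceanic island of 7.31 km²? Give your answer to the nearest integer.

7

z = ln(18/3) / ln(94.7/0.664) = 1.7918 / 4.9602 = 0.3612
c = 3 / 0.664^0.3612 = 3 / 0.8625 = 3.478
S₃ = 3.478 × 7.31^0.3612 = 3.478 × 2.051 ≈ 7.136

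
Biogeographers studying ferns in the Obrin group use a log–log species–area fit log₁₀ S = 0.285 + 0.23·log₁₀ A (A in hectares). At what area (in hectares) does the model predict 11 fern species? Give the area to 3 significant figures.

1940 hectares

11 = 1.928 × A^0.23  ⇒  A^0.23 = 11/1.928 = 5.707
ln A = ln(5.707) / 0.23 = 1.7417 / 0.23 = 7.5724
A = e^7.5724 ≈ 1944 hectares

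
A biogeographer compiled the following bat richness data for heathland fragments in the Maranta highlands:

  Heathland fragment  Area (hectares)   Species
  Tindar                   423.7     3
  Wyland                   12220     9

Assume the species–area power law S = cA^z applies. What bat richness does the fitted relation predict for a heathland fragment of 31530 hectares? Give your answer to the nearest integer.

12

z = ln(9/3) / ln(12220/423.7) = 1.0986 / 3.3618 = 0.3268
c = 3 / 423.7^0.3268 = 3 / 7.219 = 0.4155
S₃ = 0.4155 × 31530^0.3268 = 0.4155 × 29.52 ≈ 12.27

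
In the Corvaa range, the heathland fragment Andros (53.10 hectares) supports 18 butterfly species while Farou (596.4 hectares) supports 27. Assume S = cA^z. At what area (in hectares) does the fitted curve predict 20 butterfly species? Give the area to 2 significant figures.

z = ln(27/18) / ln(596.4/53.1) = 0.4055 / 2.4187 = 0.1676
c = 18 / 53.1^0.1676 = 18 / 1.946 = 9.249
A = (20/9.249)^(1/0.1676) ⇒ ln A = ln(2.162)/0.1676 = 4.6007
A = e^4.6007 ≈ 99.55 hectares

100 hectares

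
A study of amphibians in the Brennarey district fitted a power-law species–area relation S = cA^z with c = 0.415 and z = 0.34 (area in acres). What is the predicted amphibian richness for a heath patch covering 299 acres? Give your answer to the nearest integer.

S = 0.415 × 299^0.34
ln S = ln 0.415 + 0.34 × ln 299 = -0.8795 + 0.34 × 5.7004 = 1.0587
S = e^1.0587 ≈ 2.883

3 species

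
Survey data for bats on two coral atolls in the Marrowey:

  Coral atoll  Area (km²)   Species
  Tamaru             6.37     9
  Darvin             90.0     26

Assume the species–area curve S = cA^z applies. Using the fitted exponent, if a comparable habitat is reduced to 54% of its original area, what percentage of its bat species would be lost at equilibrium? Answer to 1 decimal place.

21.9%

z = ln(26/9) / ln(90/6.37) = 1.0609 / 2.6482 = 0.4006
S_new/S_old = (A_new/A_old)^z = 0.54^0.4006 = exp(0.4006 × -0.6162) = 0.7813
Fraction lost = 1 − 0.7813 = 0.2187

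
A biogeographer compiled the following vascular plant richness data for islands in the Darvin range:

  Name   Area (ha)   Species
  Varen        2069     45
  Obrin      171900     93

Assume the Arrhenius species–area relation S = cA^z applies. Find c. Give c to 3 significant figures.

12.8

z = ln(S₂/S₁) / ln(A₂/A₁) = ln(93/45) / ln(171900/2069) = 0.7259 / 4.4198 = 0.1642
c = S₁ / A₁^z = 45 / 2069^0.1642 = 45 / 3.504 = 12.84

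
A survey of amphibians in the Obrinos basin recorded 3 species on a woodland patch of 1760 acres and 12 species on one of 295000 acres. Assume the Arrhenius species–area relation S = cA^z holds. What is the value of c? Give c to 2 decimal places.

z = ln(S₂/S₁) / ln(A₂/A₁) = ln(12/3) / ln(295000/1760) = 1.3863 / 5.1217 = 0.2707
c = S₁ / A₁^z = 3 / 1760^0.2707 = 3 / 7.559 = 0.3969

0.40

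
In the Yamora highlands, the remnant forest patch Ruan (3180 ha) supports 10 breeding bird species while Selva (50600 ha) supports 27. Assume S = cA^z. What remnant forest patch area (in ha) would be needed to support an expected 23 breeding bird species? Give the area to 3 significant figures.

z = ln(27/10) / ln(50600/3180) = 0.9933 / 2.7671 = 0.3590
c = 10 / 3180^0.3590 = 10 / 18.08 = 0.5531
A = (23/0.5531)^(1/0.3590) ⇒ ln A = ln(41.59)/0.3590 = 10.3850
A = e^10.3850 ≈ 32371 ha

32400 ha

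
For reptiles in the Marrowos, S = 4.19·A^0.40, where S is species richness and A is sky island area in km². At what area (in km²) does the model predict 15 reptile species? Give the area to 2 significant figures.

24 km²

15 = 4.19 × A^0.4  ⇒  A^0.4 = 15/4.19 = 3.58
ln A = ln(3.58) / 0.4 = 1.2753 / 0.4 = 3.1884
A = e^3.1884 ≈ 24.25 km²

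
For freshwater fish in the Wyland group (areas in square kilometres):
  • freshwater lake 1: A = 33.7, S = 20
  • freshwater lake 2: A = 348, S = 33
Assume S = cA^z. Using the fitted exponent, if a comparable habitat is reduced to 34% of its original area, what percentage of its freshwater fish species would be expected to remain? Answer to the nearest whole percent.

79%

z = ln(33/20) / ln(348/33.7) = 0.5008 / 2.3347 = 0.2145
S_new/S_old = (A_new/A_old)^z = 0.34^0.2145 = exp(0.2145 × -1.0788) = 0.7934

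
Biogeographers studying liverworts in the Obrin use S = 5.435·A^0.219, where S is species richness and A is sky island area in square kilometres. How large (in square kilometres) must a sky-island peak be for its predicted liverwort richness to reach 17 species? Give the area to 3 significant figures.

17 = 5.435 × A^0.219  ⇒  A^0.219 = 17/5.435 = 3.128
ln A = ln(3.128) / 0.219 = 1.1404 / 0.219 = 5.2071
A = e^5.2071 ≈ 182.6 square kilometres

183 square kilometres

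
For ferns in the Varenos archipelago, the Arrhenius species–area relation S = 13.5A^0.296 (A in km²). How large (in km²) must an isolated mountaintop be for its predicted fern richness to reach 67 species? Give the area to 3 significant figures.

67 = 13.5 × A^0.296  ⇒  A^0.296 = 67/13.5 = 4.963
ln A = ln(4.963) / 0.296 = 1.6020 / 0.296 = 5.4122
A = e^5.4122 ≈ 224.1 km²

224 km²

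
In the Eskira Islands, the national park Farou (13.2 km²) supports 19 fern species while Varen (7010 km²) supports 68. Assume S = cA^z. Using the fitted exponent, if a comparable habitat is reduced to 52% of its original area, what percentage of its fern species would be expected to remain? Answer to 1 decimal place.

87.6%

z = ln(68/19) / ln(7010/13.2) = 1.2751 / 6.2749 = 0.2032
S_new/S_old = (A_new/A_old)^z = 0.52^0.2032 = exp(0.2032 × -0.6539) = 0.8756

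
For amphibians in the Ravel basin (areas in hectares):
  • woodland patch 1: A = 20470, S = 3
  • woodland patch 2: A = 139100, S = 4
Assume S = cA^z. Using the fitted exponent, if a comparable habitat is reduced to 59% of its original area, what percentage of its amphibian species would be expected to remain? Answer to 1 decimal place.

z = ln(4/3) / ln(139100/20470) = 0.2877 / 1.9162 = 0.1501
S_new/S_old = (A_new/A_old)^z = 0.59^0.1501 = exp(0.1501 × -0.5276) = 0.9238

92.4%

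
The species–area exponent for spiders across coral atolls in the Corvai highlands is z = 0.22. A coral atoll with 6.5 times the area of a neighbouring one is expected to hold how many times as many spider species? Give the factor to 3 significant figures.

1.51

S₂/S₁ = (A₂/A₁)^z = 6.5^0.22
ln(S₂/S₁) = 0.22 × ln 6.5 = 0.22 × 1.8718 = 0.4118
S₂/S₁ = e^0.4118 ≈ 1.51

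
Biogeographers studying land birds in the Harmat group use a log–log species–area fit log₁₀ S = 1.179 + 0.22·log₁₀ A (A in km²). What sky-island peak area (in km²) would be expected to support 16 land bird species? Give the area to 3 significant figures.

16 = 15.1 × A^0.22  ⇒  A^0.22 = 16/15.1 = 1.06
ln A = ln(1.06) / 0.22 = 0.0578 / 0.22 = 0.2629
A = e^0.2629 ≈ 1.301 km²

1.30 km²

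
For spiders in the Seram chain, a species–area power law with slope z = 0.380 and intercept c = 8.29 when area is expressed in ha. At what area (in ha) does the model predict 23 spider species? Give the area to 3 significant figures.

23 = 8.29 × A^0.38  ⇒  A^0.38 = 23/8.29 = 2.774
ln A = ln(2.774) / 0.38 = 1.0204 / 0.38 = 2.6854
A = e^2.6854 ≈ 14.66 ha

14.7 ha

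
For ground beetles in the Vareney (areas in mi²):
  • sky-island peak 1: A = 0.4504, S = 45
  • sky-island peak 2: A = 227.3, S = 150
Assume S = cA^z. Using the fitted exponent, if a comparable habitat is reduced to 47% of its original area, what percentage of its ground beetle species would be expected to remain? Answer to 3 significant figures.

86.4%

z = ln(150/45) / ln(227.3/0.4504) = 1.2040 / 6.2239 = 0.1934
S_new/S_old = (A_new/A_old)^z = 0.47^0.1934 = exp(0.1934 × -0.7550) = 0.8641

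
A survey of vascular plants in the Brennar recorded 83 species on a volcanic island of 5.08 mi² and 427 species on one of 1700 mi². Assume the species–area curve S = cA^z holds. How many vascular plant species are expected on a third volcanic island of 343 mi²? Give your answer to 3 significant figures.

272

z = ln(427/83) / ln(1700/5.08) = 1.6379 / 5.8131 = 0.2818
c = 83 / 5.08^0.2818 = 83 / 1.581 = 52.5
S₃ = 52.5 × 343^0.2818 = 52.5 × 5.18 ≈ 272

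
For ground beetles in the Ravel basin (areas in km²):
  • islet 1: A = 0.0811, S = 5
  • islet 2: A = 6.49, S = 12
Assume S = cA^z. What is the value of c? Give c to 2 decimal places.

8.26

z = ln(S₂/S₁) / ln(A₂/A₁) = ln(12/5) / ln(6.49/0.0811) = 0.8755 / 4.3823 = 0.1998
c = S₁ / A₁^z = 5 / 0.0811^0.1998 = 5 / 0.6054 = 8.259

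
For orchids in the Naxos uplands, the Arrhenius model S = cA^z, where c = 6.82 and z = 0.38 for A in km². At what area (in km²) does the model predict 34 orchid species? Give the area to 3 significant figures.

68.6 km²

34 = 6.82 × A^0.38  ⇒  A^0.38 = 34/6.82 = 4.985
ln A = ln(4.985) / 0.38 = 1.6065 / 0.38 = 4.2276
A = e^4.2276 ≈ 68.55 km²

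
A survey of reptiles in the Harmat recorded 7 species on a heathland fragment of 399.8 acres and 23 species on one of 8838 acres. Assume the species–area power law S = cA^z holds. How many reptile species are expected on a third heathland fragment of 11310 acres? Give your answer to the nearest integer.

z = ln(23/7) / ln(8838/399.8) = 1.1896 / 3.0959 = 0.3843
c = 7 / 399.8^0.3843 = 7 / 9.994 = 0.7004
S₃ = 0.7004 × 11310^0.3843 = 0.7004 × 36.1 ≈ 25.29

25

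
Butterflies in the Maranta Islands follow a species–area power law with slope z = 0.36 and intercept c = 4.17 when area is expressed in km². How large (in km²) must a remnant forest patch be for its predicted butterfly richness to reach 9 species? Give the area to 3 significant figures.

9 = 4.17 × A^0.36  ⇒  A^0.36 = 9/4.17 = 2.158
ln A = ln(2.158) / 0.36 = 0.7693 / 0.36 = 2.1370
A = e^2.1370 ≈ 8.474 km²

8.47 km²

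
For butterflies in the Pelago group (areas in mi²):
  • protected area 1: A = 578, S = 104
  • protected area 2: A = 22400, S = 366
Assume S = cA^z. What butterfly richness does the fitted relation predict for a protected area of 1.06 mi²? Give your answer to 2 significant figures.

z = ln(366/104) / ln(22400/578) = 1.2582 / 3.6572 = 0.3440
c = 104 / 578^0.3440 = 104 / 8.917 = 11.66
S₃ = 11.66 × 1.06^0.3440 = 11.66 × 1.02 ≈ 11.9

12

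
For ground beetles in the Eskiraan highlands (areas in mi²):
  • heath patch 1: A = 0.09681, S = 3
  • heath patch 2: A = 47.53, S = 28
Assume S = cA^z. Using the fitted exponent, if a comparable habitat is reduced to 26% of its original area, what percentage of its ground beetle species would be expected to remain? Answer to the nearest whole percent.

62%

z = ln(28/3) / ln(47.53/0.09681) = 2.2336 / 6.1964 = 0.3605
S_new/S_old = (A_new/A_old)^z = 0.26^0.3605 = exp(0.3605 × -1.3471) = 0.6153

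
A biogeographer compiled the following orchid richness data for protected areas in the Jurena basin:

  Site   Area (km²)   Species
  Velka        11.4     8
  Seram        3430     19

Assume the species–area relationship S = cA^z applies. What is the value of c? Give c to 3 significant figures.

5.53

z = ln(S₂/S₁) / ln(A₂/A₁) = ln(19/8) / ln(3430/11.4) = 0.8650 / 5.7067 = 0.1516
c = S₁ / A₁^z = 8 / 11.4^0.1516 = 8 / 1.446 = 5.532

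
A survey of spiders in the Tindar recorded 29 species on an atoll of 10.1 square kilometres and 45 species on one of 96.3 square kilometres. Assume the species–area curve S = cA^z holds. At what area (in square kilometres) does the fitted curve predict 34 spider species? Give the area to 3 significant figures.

22.8 square kilometres

z = ln(45/29) / ln(96.3/10.1) = 0.4394 / 2.2549 = 0.1948
c = 29 / 10.1^0.1948 = 29 / 1.569 = 18.48
A = (34/18.48)^(1/0.1948) ⇒ ln A = ln(1.84)/0.1948 = 3.1289
A = e^3.1289 ≈ 22.85 square kilometres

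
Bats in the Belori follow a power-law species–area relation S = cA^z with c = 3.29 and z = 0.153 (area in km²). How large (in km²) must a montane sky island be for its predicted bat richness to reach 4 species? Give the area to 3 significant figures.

4 = 3.29 × A^0.153  ⇒  A^0.153 = 4/3.29 = 1.216
ln A = ln(1.216) / 0.153 = 0.1954 / 0.153 = 1.2772
A = e^1.2772 ≈ 3.586 km²

3.59 km²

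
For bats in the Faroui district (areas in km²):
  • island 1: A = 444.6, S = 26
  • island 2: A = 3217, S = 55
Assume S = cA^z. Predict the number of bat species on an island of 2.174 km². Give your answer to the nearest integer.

3

z = ln(55/26) / ln(3217/444.6) = 0.7492 / 1.9790 = 0.3786
c = 26 / 444.6^0.3786 = 26 / 10.06 = 2.585
S₃ = 2.585 × 2.174^0.3786 = 2.585 × 1.342 ≈ 3.469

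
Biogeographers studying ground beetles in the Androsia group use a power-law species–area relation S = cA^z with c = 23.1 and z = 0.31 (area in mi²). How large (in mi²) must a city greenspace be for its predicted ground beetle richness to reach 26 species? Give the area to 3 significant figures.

1.46 mi²

26 = 23.1 × A^0.31  ⇒  A^0.31 = 26/23.1 = 1.126
ln A = ln(1.126) / 0.31 = 0.1183 / 0.31 = 0.3815
A = e^0.3815 ≈ 1.464 mi²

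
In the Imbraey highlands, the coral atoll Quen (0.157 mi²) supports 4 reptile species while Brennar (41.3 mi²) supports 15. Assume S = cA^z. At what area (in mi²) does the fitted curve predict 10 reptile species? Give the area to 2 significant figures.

z = ln(15/4) / ln(41.3/0.157) = 1.3218 / 5.5724 = 0.2372
c = 4 / 0.157^0.2372 = 4 / 0.6446 = 6.206
A = (10/6.206)^(1/0.2372) ⇒ ln A = ln(1.611)/0.2372 = 2.0115
A = e^2.0115 ≈ 7.474 mi²

7.5 mi²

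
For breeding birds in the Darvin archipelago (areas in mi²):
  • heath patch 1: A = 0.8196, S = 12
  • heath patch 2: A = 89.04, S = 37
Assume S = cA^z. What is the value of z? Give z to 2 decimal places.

Taking logs: ln S = ln c + z ln A, so z = (ln S₂ − ln S₁)/(ln A₂ − ln A₁).
z = ln(37/12) / ln(89.04/0.8196) = ln(3.083) / ln(108.6) = 1.1260 / 4.6880 = 0.2402

0.24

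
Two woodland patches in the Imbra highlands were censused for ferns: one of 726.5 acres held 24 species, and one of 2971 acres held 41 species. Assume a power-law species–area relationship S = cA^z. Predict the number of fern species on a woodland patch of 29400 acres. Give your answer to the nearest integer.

98

z = ln(41/24) / ln(2971/726.5) = 0.5355 / 1.4084 = 0.3802
c = 24 / 726.5^0.3802 = 24 / 12.24 = 1.96
S₃ = 1.96 × 29400^0.3802 = 1.96 × 50 ≈ 98.01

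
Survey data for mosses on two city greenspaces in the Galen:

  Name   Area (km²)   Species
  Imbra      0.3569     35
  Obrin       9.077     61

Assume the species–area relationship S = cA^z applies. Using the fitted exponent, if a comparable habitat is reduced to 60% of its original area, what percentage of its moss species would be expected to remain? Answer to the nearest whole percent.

92%

z = ln(61/35) / ln(9.077/0.3569) = 0.5555 / 3.2360 = 0.1717
S_new/S_old = (A_new/A_old)^z = 0.6^0.1717 = exp(0.1717 × -0.5108) = 0.916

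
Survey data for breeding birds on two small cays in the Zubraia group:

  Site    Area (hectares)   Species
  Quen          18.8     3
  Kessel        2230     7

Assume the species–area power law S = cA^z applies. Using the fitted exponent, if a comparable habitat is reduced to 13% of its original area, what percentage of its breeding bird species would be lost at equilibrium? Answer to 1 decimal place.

z = ln(7/3) / ln(2230/18.8) = 0.8473 / 4.7759 = 0.1774
S_new/S_old = (A_new/A_old)^z = 0.13^0.1774 = exp(0.1774 × -2.0402) = 0.6963
Fraction lost = 1 − 0.6963 = 0.3037

30.4%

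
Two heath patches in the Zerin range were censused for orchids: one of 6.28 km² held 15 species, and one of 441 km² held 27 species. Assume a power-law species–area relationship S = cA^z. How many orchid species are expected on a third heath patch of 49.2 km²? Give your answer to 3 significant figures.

z = ln(27/15) / ln(441/6.28) = 0.5878 / 4.2517 = 0.1382
c = 15 / 6.28^0.1382 = 15 / 1.289 = 11.64
S₃ = 11.64 × 49.2^0.1382 = 11.64 × 1.714 ≈ 19.94

19.9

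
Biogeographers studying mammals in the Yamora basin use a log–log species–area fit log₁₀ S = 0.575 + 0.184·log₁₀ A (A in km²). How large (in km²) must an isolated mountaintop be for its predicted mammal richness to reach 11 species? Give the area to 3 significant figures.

343 km²

11 = 3.758 × A^0.184  ⇒  A^0.184 = 11/3.758 = 2.927
ln A = ln(2.927) / 0.184 = 1.0739 / 0.184 = 5.8365
A = e^5.8365 ≈ 342.6 km²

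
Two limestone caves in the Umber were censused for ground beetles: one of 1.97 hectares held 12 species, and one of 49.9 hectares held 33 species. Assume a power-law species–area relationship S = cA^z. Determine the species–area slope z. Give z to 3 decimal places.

Taking logs: ln S = ln c + z ln A, so z = (ln S₂ − ln S₁)/(ln A₂ − ln A₁).
z = ln(33/12) / ln(49.9/1.97) = ln(2.75) / ln(25.33) = 1.0116 / 3.2320 = 0.3130

0.313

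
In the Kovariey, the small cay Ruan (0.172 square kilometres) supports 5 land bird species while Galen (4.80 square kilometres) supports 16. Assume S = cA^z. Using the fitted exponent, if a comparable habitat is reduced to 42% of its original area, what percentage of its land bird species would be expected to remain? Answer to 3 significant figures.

73.9%

z = ln(16/5) / ln(4.8/0.172) = 1.1632 / 3.3289 = 0.3494
S_new/S_old = (A_new/A_old)^z = 0.42^0.3494 = exp(0.3494 × -0.8675) = 0.7385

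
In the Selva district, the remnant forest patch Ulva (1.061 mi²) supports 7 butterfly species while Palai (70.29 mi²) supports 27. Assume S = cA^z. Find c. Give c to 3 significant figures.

6.87

z = ln(S₂/S₁) / ln(A₂/A₁) = ln(27/7) / ln(70.29/1.061) = 1.3499 / 4.1934 = 0.3219
c = S₁ / A₁^z = 7 / 1.061^0.3219 = 7 / 1.019 = 6.868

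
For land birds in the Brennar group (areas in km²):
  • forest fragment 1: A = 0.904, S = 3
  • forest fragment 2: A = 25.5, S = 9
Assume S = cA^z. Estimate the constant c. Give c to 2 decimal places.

3.10

z = ln(S₂/S₁) / ln(A₂/A₁) = ln(9/3) / ln(25.5/0.904) = 1.0986 / 3.3396 = 0.3290
c = S₁ / A₁^z = 3 / 0.904^0.3290 = 3 / 0.9673 = 3.101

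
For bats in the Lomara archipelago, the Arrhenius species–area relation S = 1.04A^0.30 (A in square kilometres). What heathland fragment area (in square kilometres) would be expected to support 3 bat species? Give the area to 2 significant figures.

3 = 1.04 × A^0.3  ⇒  A^0.3 = 3/1.04 = 2.885
ln A = ln(2.885) / 0.3 = 1.0594 / 0.3 = 3.5313
A = e^3.5313 ≈ 34.17 square kilometres

34 square kilometres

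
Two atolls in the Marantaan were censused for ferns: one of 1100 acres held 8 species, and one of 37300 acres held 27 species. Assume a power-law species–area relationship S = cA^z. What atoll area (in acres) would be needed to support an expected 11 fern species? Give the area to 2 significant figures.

z = ln(27/8) / ln(37300/1100) = 1.2164 / 3.5237 = 0.3452
c = 8 / 1100^0.3452 = 8 / 11.22 = 0.7132
A = (11/0.7132)^(1/0.3452) ⇒ ln A = ln(15.42)/0.3452 = 7.9256
A = e^7.9256 ≈ 2767 acres

2800 acres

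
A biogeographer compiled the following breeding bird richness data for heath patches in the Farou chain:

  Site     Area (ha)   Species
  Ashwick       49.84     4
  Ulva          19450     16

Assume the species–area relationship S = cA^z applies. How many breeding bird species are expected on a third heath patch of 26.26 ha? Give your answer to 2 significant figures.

3.4

z = ln(16/4) / ln(19450/49.84) = 1.3863 / 5.9668 = 0.2323
c = 4 / 49.84^0.2323 = 4 / 2.48 = 1.613
S₃ = 1.613 × 26.26^0.2323 = 1.613 × 2.137 ≈ 3.447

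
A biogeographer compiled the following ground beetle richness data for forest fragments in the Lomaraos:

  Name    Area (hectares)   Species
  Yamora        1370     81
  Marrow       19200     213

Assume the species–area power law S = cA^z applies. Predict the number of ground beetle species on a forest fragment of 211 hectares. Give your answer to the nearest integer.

41

z = ln(213/81) / ln(19200/1370) = 0.9668 / 2.6401 = 0.3662
c = 81 / 1370^0.3662 = 81 / 14.08 = 5.751
S₃ = 5.751 × 211^0.3662 = 5.751 × 7.099 ≈ 40.83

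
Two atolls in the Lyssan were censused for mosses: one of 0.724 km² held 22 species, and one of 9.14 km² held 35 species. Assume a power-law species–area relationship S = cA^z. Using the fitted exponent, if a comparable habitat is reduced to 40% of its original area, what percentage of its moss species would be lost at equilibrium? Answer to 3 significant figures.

z = ln(35/22) / ln(9.14/0.724) = 0.4643 / 2.5356 = 0.1831
S_new/S_old = (A_new/A_old)^z = 0.4^0.1831 = exp(0.1831 × -0.9163) = 0.8455
Fraction lost = 1 − 0.8455 = 0.1545

15.4%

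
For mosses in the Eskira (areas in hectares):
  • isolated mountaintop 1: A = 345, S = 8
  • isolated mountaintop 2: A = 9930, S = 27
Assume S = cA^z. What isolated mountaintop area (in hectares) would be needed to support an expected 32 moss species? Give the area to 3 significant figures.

z = ln(27/8) / ln(9930/345) = 1.2164 / 3.3598 = 0.3620
c = 8 / 345^0.3620 = 8 / 8.295 = 0.9645
A = (32/0.9645)^(1/0.3620) ⇒ ln A = ln(33.18)/0.3620 = 9.6726
A = e^9.6726 ≈ 15876 hectares

15900 hectares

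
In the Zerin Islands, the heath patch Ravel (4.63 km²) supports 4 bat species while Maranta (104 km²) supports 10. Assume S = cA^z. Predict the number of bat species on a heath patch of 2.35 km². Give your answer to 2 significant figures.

z = ln(10/4) / ln(104/4.63) = 0.9163 / 3.1118 = 0.2945
c = 4 / 4.63^0.2945 = 4 / 1.57 = 2.547
S₃ = 2.547 × 2.35^0.2945 = 2.547 × 1.286 ≈ 3.276

3.3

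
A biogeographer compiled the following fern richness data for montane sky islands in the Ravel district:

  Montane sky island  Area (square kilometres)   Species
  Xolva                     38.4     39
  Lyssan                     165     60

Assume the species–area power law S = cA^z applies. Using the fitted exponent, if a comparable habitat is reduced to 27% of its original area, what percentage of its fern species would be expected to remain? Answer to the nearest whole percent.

z = ln(60/39) / ln(165/38.4) = 0.4308 / 1.4579 = 0.2955
S_new/S_old = (A_new/A_old)^z = 0.27^0.2955 = exp(0.2955 × -1.3093) = 0.6792

68%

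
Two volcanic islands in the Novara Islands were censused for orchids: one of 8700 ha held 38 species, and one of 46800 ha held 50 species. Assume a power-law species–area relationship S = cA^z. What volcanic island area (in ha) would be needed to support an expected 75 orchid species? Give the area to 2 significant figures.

560000 ha

z = ln(50/38) / ln(46800/8700) = 0.2744 / 1.6826 = 0.1631
c = 38 / 8700^0.1631 = 38 / 4.391 = 8.654
A = (75/8.654)^(1/0.1631) ⇒ ln A = ln(8.666)/0.1631 = 13.2395
A = e^13.2395 ≈ 562152 ha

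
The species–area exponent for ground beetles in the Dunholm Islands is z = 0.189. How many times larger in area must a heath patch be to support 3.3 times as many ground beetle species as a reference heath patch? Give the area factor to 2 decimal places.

553.94

(A₂/A₁)^0.189 = 3.3, so A₂/A₁ = 3.3^(1/0.189) = 3.3^5.291
ln(A₂/A₁) = ln 3.3 / 0.189 = 1.1939 / 0.189 = 6.3171
A₂/A₁ = e^6.3171 ≈ 553.9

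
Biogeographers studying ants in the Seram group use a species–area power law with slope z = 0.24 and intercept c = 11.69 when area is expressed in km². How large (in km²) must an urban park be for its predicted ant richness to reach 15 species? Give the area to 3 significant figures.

15 = 11.69 × A^0.24  ⇒  A^0.24 = 15/11.69 = 1.283
ln A = ln(1.283) / 0.24 = 0.2493 / 0.24 = 1.0388
A = e^1.0388 ≈ 2.826 km²

2.83 km²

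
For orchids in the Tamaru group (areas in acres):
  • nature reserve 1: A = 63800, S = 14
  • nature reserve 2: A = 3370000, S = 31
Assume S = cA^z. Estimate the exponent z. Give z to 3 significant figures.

Taking logs: ln S = ln c + z ln A, so z = (ln S₂ − ln S₁)/(ln A₂ − ln A₁).
z = ln(31/14) / ln(3370000/63800) = ln(2.214) / ln(52.82) = 0.7949 / 3.9669 = 0.2004

0.200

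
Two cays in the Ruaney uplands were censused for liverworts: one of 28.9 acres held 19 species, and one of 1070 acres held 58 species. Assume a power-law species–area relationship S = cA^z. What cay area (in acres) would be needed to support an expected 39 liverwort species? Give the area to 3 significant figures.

z = ln(58/19) / ln(1070/28.9) = 1.1160 / 3.6116 = 0.3090
c = 19 / 28.9^0.3090 = 19 / 2.828 = 6.719
A = (39/6.719)^(1/0.3090) ⇒ ln A = ln(5.804)/0.3090 = 5.6910
A = e^5.6910 ≈ 296.2 acres

296 acres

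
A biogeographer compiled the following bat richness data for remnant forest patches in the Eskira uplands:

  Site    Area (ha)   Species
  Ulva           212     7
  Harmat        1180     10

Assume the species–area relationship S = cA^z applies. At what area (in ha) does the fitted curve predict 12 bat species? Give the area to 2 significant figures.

2800 ha

z = ln(10/7) / ln(1180/212) = 0.3567 / 1.7167 = 0.2078
c = 7 / 212^0.2078 = 7 / 3.043 = 2.3
A = (12/2.3)^(1/0.2078) ⇒ ln A = ln(5.217)/0.2078 = 7.9508
A = e^7.9508 ≈ 2838 ha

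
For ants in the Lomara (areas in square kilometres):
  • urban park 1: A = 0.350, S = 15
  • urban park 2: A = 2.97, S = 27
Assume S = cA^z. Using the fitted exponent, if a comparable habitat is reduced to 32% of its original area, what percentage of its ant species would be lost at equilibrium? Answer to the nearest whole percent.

z = ln(27/15) / ln(2.97/0.35) = 0.5878 / 2.1384 = 0.2749
S_new/S_old = (A_new/A_old)^z = 0.32^0.2749 = exp(0.2749 × -1.1394) = 0.7311
Fraction lost = 1 − 0.7311 = 0.2689

27%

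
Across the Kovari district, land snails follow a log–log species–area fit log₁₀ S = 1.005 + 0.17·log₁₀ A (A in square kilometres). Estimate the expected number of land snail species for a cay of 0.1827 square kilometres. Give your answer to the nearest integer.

S = 10.12 × 0.1827^0.17
ln S = ln 10.12 + 0.17 × ln 0.1827 = 2.3141 + 0.17 × -1.6999 = 2.0251
S = e^2.0251 ≈ 7.577

8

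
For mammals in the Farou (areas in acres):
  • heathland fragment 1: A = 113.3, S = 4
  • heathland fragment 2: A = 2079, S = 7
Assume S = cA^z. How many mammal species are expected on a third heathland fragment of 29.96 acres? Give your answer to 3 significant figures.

z = ln(7/4) / ln(2079/113.3) = 0.5596 / 2.9096 = 0.1923
c = 4 / 113.3^0.1923 = 4 / 2.484 = 1.611
S₃ = 1.611 × 29.96^0.1923 = 1.611 × 1.923 ≈ 3.097

3.10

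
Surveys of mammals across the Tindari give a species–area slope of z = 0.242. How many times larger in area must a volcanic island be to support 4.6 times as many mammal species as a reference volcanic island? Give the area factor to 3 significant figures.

548

(A₂/A₁)^0.242 = 4.6, so A₂/A₁ = 4.6^(1/0.242) = 4.6^4.132
ln(A₂/A₁) = ln 4.6 / 0.242 = 1.5261 / 0.242 = 6.3060
A₂/A₁ = e^6.3060 ≈ 547.9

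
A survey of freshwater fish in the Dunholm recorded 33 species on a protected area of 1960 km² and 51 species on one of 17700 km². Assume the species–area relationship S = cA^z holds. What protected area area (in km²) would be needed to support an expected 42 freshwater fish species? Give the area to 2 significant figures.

z = ln(51/33) / ln(17700/1960) = 0.4353 / 2.2006 = 0.1978
c = 33 / 1960^0.1978 = 33 / 4.48 = 7.366
A = (42/7.366)^(1/0.1978) ⇒ ln A = ln(5.702)/0.1978 = 8.7998
A = e^8.7998 ≈ 6633 km²

6600 km²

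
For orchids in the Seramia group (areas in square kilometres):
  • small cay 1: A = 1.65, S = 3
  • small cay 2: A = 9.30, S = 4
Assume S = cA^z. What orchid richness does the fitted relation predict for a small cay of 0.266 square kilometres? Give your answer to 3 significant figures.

z = ln(4/3) / ln(9.3/1.65) = 0.2877 / 1.7292 = 0.1664
c = 3 / 1.65^0.1664 = 3 / 1.087 = 2.76
S₃ = 2.76 × 0.266^0.1664 = 2.76 × 0.8023 ≈ 2.214

2.21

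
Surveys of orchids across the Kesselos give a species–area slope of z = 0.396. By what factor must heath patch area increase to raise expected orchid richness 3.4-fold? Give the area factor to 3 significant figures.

22.0

(A₂/A₁)^0.396 = 3.4, so A₂/A₁ = 3.4^(1/0.396) = 3.4^2.525
ln(A₂/A₁) = ln 3.4 / 0.396 = 1.2238 / 0.396 = 3.0903
A₂/A₁ = e^3.0903 ≈ 21.98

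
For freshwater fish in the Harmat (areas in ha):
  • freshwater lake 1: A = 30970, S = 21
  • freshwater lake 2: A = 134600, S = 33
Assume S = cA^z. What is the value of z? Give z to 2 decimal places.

Taking logs: ln S = ln c + z ln A, so z = (ln S₂ − ln S₁)/(ln A₂ − ln A₁).
z = ln(33/21) / ln(134600/30970) = ln(1.571) / ln(4.346) = 0.4520 / 1.4693 = 0.3076

0.31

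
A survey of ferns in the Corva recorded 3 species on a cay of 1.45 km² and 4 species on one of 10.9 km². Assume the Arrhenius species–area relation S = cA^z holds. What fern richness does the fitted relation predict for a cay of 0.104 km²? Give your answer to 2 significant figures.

z = ln(4/3) / ln(10.9/1.45) = 0.2877 / 2.0172 = 0.1426
c = 3 / 1.45^0.1426 = 3 / 1.054 = 2.845
S₃ = 2.845 × 0.104^0.1426 = 2.845 × 0.7241 ≈ 2.06

2.1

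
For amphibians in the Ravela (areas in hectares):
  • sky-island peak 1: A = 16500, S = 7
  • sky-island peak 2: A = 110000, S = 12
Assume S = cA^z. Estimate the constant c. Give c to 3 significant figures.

z = ln(S₂/S₁) / ln(A₂/A₁) = ln(12/7) / ln(110000/16500) = 0.5390 / 1.8971 = 0.2841
c = S₁ / A₁^z = 7 / 16500^0.2841 = 7 / 15.78 = 0.4435

0.443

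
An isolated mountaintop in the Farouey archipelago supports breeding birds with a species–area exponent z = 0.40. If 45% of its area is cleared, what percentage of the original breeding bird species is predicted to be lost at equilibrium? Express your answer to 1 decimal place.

21.3%

S_new/S_old = (A_new/A_old)^z = 0.55^0.4
= exp(0.4 × ln 0.55) = exp(0.4 × -0.5978) = exp(-0.2391) ≈ 0.7873
Fraction lost = 1 − 0.7873 = 0.2127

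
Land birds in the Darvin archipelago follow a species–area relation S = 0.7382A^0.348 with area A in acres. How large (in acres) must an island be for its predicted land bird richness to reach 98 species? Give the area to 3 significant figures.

98 = 0.7382 × A^0.348  ⇒  A^0.348 = 98/0.7382 = 132.8
ln A = ln(132.8) / 0.348 = 4.8885 / 0.348 = 14.0474
A = e^14.0474 ≈ 1261027 acres

1260000 acres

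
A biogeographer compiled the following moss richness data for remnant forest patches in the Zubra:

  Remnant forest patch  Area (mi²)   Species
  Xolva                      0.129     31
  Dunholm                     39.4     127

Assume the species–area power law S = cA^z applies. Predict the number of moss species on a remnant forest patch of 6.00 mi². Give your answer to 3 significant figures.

z = ln(127/31) / ln(39.4/0.129) = 1.4102 / 5.7217 = 0.2465
c = 31 / 0.129^0.2465 = 31 / 0.6037 = 51.35
S₃ = 51.35 × 6^0.2465 = 51.35 × 1.555 ≈ 79.87

79.9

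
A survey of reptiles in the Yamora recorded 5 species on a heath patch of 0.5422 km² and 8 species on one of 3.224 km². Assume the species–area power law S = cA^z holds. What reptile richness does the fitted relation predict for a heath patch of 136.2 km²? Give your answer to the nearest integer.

21

z = ln(8/5) / ln(3.224/0.5422) = 0.4700 / 1.7827 = 0.2636
c = 5 / 0.5422^0.2636 = 5 / 0.851 = 5.876
S₃ = 5.876 × 136.2^0.2636 = 5.876 × 3.653 ≈ 21.46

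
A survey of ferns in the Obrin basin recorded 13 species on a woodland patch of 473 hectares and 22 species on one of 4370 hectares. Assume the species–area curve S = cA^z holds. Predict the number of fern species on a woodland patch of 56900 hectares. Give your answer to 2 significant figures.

40

z = ln(22/13) / ln(4370/473) = 0.5261 / 2.2234 = 0.2366
c = 13 / 473^0.2366 = 13 / 4.294 = 3.027
S₃ = 3.027 × 56900^0.2366 = 3.027 × 13.34 ≈ 40.38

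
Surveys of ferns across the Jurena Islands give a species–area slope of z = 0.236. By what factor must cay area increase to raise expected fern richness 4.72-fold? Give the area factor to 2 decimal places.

717.28

(A₂/A₁)^0.236 = 4.72, so A₂/A₁ = 4.72^(1/0.236) = 4.72^4.237
ln(A₂/A₁) = ln 4.72 / 0.236 = 1.5518 / 0.236 = 6.5755
A₂/A₁ = e^6.5755 ≈ 717.3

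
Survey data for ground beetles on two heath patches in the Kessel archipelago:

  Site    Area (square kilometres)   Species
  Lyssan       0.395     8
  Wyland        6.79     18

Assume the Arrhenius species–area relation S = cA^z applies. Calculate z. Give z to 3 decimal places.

Taking logs: ln S = ln c + z ln A, so z = (ln S₂ − ln S₁)/(ln A₂ − ln A₁).
z = ln(18/8) / ln(6.79/0.395) = ln(2.25) / ln(17.19) = 0.8109 / 2.8443 = 0.2851

0.285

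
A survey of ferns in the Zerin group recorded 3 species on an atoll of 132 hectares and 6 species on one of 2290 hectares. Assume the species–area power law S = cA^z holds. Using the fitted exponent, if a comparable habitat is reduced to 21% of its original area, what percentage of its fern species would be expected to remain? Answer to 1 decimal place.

68.4%

z = ln(6/3) / ln(2290/132) = 0.6931 / 2.8535 = 0.2429
S_new/S_old = (A_new/A_old)^z = 0.21^0.2429 = exp(0.2429 × -1.5606) = 0.6845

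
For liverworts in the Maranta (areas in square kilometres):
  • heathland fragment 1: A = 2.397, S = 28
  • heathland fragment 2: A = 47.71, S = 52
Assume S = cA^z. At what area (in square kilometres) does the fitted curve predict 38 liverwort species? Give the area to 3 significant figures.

10.5 square kilometres

z = ln(52/28) / ln(47.71/2.397) = 0.6190 / 2.9909 = 0.2070
c = 28 / 2.397^0.2070 = 28 / 1.198 = 23.37
A = (38/23.37)^(1/0.2070) ⇒ ln A = ln(1.626)/0.2070 = 2.3497
A = e^2.3497 ≈ 10.48 square kilometres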